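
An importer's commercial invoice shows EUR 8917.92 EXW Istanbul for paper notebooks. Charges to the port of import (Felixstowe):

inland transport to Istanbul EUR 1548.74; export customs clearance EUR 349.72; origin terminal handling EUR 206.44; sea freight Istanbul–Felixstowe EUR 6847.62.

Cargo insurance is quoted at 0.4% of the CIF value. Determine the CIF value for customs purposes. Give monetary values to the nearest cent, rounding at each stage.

CIF value: EUR 17942.21

Let C be the CIF value. C = EXW price + pre-shipment costs + freight + 0.4% × C
C − 0.4% × C = 8917.92 + 1548.74 + 349.72 + 206.44 + 6847.62
0.996 × C = 17870.44
C = 17870.44 / 0.996 = 17942.21
Insurance premium = 0.4% × 17942.21 = 71.77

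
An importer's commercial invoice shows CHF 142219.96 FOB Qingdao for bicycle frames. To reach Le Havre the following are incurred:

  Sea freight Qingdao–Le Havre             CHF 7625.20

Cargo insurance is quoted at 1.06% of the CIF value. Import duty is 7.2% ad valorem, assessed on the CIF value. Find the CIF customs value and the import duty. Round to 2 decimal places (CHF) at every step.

Let C be the CIF value. C = FOB price + freight + 1.06% × C
C − 1.06% × C = 142219.96 + 7625.20
0.9894 × C = 149845.16
C = 149845.16 / 0.9894 = 151450.54
Insurance premium = 1.06% × 151450.54 = 1605.38
Import duty = 151450.54 × 7.2% = 10904.44

CIF value: CHF 151450.54; import duty: CHF 10904.44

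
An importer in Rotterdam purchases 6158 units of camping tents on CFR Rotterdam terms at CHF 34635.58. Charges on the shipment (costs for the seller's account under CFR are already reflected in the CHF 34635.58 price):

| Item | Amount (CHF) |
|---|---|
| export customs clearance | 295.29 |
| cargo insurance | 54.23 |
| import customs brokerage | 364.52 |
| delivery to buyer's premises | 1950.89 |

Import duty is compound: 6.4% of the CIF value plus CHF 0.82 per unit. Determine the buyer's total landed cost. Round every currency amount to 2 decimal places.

CFR: the seller pays costs through ocean freight to the destination port, but not insurance.
Already in the invoice (seller's account under CFR): export clearance — exclude.
CIF value = CFR price + insurance = 34635.58 + 54.23 = 34689.81
Ad valorem component: 34689.81 × 6.4% = 2220.15
Specific component: 6158 × 0.82 = 5049.56
Import duty = 2220.15 + 5049.56 = 7269.71
Buyer bears: insurance 54.23 + brokerage 364.52 + delivery 1950.89 + duty 7269.71 = 9639.35
Landed cost = invoice 34635.58 + 9639.35 = 44274.93

Total landed cost: CHF 44274.93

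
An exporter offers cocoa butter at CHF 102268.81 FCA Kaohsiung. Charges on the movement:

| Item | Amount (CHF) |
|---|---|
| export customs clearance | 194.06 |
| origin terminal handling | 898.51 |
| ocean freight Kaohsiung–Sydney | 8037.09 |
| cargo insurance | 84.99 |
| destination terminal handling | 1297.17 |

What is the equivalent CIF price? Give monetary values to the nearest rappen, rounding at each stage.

Not relevant to the conversion: export clearance — on the seller under both FCA and CIF; already in the FCA price and stays in the CIF price. destination terminal — on the buyer under both terms; not part of either seller's price.
From FCA to CIF, the seller additionally bears: origin terminal, freight, insurance.
CIF price = 102268.81 + 898.51 + 8037.09 + 84.99 = 111289.40

CIF price: CHF 111289.40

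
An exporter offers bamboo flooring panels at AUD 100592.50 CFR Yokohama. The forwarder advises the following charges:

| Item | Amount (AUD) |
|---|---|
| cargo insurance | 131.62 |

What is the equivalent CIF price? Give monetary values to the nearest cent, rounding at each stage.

CIF price: AUD 100724.12

From CFR to CIF, the seller additionally bears: insurance.
CIF price = 100592.50 + 131.62 = 100724.12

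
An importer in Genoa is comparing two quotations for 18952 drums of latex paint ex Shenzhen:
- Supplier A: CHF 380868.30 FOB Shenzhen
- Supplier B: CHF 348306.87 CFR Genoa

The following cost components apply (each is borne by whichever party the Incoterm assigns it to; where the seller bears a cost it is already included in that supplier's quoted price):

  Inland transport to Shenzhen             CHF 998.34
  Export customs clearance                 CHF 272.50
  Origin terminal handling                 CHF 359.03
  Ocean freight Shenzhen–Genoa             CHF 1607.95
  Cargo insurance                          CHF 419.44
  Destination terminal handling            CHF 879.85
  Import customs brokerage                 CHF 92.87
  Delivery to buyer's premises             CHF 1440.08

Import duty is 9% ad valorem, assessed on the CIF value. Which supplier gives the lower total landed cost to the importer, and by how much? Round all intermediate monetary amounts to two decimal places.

Supplier B is cheaper by CHF 37244.62

Supplier A (FOB):
CIF value = FOB price + freight + insurance = 380868.30 + 1607.95 + 419.44 = 382895.69
Import duty = 382895.69 × 9% = 34460.61
Buyer bears (A): 1607.95 + 419.44 + 879.85 + 92.87 + 1440.08 = 4440.19
Landed cost (A) = invoice 380868.30 + 4440.19 + duty 34460.61 = 419769.10
Supplier B (CFR):
CIF value = CFR price + insurance = 348306.87 + 419.44 = 348726.31
Import duty = 348726.31 × 9% = 31385.37
Buyer bears (B): 419.44 + 879.85 + 92.87 + 1440.08 = 2832.24
Landed cost (B) = invoice 348306.87 + 2832.24 + duty 31385.37 = 382524.48
Difference = |419769.10 − 382524.48| = 37244.62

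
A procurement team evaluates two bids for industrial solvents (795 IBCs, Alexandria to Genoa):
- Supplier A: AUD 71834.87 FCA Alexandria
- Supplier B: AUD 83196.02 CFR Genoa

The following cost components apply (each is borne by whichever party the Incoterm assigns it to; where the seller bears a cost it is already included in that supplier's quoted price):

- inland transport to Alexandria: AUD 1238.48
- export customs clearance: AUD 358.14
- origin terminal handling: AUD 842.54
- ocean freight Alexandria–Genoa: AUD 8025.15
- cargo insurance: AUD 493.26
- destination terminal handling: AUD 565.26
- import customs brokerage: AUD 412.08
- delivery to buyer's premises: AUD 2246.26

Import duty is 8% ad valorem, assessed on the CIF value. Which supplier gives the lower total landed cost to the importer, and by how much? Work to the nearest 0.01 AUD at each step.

Supplier A is cheaper by AUD 2692.93

Supplier A (FCA):
CIF value = FCA price + origin terminal + freight + insurance = 71834.87 + 842.54 + 8025.15 + 493.26 = 81195.82
Import duty = 81195.82 × 8% = 6495.67
Buyer bears (A): 842.54 + 8025.15 + 493.26 + 565.26 + 412.08 + 2246.26 = 12584.55
Landed cost (A) = invoice 71834.87 + 12584.55 + duty 6495.67 = 90915.09
Supplier B (CFR):
CIF value = CFR price + insurance = 83196.02 + 493.26 = 83689.28
Import duty = 83689.28 × 8% = 6695.14
Buyer bears (B): 493.26 + 565.26 + 412.08 + 2246.26 = 3716.86
Landed cost (B) = invoice 83196.02 + 3716.86 + duty 6695.14 = 93608.02
Difference = |90915.09 − 93608.02| = 2692.93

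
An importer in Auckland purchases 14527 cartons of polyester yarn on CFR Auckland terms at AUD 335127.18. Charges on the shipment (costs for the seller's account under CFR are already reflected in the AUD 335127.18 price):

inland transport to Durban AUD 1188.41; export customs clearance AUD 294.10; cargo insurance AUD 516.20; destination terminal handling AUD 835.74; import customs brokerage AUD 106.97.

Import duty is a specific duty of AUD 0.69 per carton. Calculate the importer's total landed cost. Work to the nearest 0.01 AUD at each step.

CFR: the seller pays costs through ocean freight to the destination port, but not insurance.
Already in the invoice (seller's account under CFR): inland to port, export clearance — exclude.
CIF value = CFR price + insurance = 335127.18 + 516.20 = 335643.38
Import duty = 14527 × 0.69 = 10023.63
Buyer bears: insurance 516.20 + destination terminal 835.74 + brokerage 106.97 + duty 10023.63 = 11482.54
Landed cost = invoice 335127.18 + 11482.54 = 346609.72

Total landed cost: AUD 346609.72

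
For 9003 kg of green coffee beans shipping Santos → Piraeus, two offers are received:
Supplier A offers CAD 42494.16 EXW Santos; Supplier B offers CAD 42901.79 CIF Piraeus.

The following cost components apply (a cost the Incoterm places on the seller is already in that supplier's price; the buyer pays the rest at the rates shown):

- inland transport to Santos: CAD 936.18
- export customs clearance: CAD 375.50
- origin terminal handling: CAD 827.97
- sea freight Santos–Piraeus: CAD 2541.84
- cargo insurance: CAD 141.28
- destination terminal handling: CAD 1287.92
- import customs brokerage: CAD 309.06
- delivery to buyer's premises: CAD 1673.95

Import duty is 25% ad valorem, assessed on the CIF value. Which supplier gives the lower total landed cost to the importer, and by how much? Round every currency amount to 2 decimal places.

Supplier A (EXW):
CIF value = EXW price + inland to port + export clearance + origin terminal + freight + insurance = 42494.16 + 936.18 + 375.50 + 827.97 + 2541.84 + 141.28 = 47316.93
Import duty = 47316.93 × 25% = 11829.23
Buyer bears (A): 936.18 + 375.50 + 827.97 + 2541.84 + 141.28 + 1287.92 + 309.06 + 1673.95 = 8093.70
Landed cost (A) = invoice 42494.16 + 8093.70 + duty 11829.23 = 62417.09
Supplier B (CIF):
The CIF price already equals the CIF value: 42901.79
Import duty = 42901.79 × 25% = 10725.45
Buyer bears (B): 1287.92 + 309.06 + 1673.95 = 3270.93
Landed cost (B) = invoice 42901.79 + 3270.93 + duty 10725.45 = 56898.17
Difference = |62417.09 − 56898.17| = 5518.92

Supplier B is cheaper by CAD 5518.92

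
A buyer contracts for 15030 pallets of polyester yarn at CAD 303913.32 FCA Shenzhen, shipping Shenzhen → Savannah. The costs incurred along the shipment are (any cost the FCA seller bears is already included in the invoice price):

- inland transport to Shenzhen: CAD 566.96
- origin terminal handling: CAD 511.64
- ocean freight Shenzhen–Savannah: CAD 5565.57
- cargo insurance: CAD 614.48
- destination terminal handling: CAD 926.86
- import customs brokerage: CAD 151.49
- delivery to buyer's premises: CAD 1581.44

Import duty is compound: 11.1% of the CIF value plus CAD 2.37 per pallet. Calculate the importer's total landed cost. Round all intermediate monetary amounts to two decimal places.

Total landed cost: CAD 383363.06

FCA: the seller delivers export-cleared goods to the carrier; the buyer bears costs from that point.
Already in the invoice (seller's account under FCA): inland to port — exclude.
CIF value = FCA price + origin terminal + freight + insurance = 303913.32 + 511.64 + 5565.57 + 614.48 = 310605.01
Ad valorem component: 310605.01 × 11.1% = 34477.16
Specific component: 15030 × 2.37 = 35621.10
Import duty = 34477.16 + 35621.10 = 70098.26
Buyer bears: origin terminal 511.64 + freight 5565.57 + insurance 614.48 + destination terminal 926.86 + brokerage 151.49 + delivery 1581.44 + duty 70098.26 = 79449.74
Landed cost = invoice 303913.32 + 79449.74 = 383363.06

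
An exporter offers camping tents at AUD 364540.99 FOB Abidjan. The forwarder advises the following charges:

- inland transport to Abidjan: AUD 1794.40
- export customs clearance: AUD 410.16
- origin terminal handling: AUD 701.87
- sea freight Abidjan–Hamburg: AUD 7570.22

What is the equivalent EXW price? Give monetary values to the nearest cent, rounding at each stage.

Not relevant to the conversion: freight — on the buyer under both terms; not part of either seller's price.
From FOB to EXW, the seller no longer bears: inland to port, export clearance, origin terminal.
EXW price = 364540.99 − 1794.40 − 410.16 − 701.87 = 361634.56

EXW price: AUD 361634.56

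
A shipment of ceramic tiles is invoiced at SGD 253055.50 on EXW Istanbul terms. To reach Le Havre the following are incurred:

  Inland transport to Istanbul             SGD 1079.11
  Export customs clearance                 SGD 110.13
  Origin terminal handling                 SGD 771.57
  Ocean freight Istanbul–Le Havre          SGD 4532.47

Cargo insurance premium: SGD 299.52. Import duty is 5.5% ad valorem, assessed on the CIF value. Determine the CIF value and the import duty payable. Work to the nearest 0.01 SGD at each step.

CIF value: SGD 259848.30; import duty: SGD 14291.66

CIF = EXW price + pre-shipment costs + freight + insurance
CIF = 253055.50 + 1079.11 + 110.13 + 771.57 + 4532.47 + 299.52 = 259848.30
Import duty = 259848.30 × 5.5% = 14291.66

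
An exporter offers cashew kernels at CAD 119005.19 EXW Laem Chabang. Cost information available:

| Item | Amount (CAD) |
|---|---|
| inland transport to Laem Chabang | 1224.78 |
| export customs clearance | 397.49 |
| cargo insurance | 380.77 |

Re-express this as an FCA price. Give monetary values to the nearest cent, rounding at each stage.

Not relevant to the conversion: insurance — on the buyer under both terms; not part of either seller's price.
From EXW to FCA, the seller additionally bears: inland to port, export clearance.
FCA price = 119005.19 + 1224.78 + 397.49 = 120627.46

FCA price: CAD 120627.46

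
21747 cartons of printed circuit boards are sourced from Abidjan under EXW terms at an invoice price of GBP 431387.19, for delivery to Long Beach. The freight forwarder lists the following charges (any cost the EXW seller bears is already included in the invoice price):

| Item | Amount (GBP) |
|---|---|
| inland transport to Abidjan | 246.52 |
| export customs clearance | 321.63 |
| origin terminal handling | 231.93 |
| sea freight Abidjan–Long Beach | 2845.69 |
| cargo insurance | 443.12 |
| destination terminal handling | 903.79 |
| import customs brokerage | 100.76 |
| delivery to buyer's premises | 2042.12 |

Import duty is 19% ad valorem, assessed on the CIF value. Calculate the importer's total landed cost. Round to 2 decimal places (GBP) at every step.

Total landed cost: GBP 521263.21

EXW: the seller makes goods available at their premises; the buyer bears all onward costs.
CIF value = EXW price + inland to port + export clearance + origin terminal + freight + insurance = 431387.19 + 246.52 + 321.63 + 231.93 + 2845.69 + 443.12 = 435476.08
Import duty = 435476.08 × 19% = 82740.46
Buyer bears: inland to port 246.52 + export clearance 321.63 + origin terminal 231.93 + freight 2845.69 + insurance 443.12 + destination terminal 903.79 + brokerage 100.76 + delivery 2042.12 + duty 82740.46 = 89876.02
Landed cost = invoice 431387.19 + 89876.02 = 521263.21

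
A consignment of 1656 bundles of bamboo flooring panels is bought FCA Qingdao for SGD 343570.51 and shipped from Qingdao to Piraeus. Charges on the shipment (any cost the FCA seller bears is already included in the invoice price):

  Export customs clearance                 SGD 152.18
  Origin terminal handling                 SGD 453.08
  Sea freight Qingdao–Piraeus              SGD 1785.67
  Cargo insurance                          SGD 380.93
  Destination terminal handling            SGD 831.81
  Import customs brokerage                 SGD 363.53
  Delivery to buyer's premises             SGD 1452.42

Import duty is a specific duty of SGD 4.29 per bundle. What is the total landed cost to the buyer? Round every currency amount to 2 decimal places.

Total landed cost: SGD 355942.19

FCA: the seller delivers export-cleared goods to the carrier; the buyer bears costs from that point.
Already in the invoice (seller's account under FCA): export clearance — exclude.
CIF value = FCA price + origin terminal + freight + insurance = 343570.51 + 453.08 + 1785.67 + 380.93 = 346190.19
Import duty = 1656 × 4.29 = 7104.24
Buyer bears: origin terminal 453.08 + freight 1785.67 + insurance 380.93 + destination terminal 831.81 + brokerage 363.53 + delivery 1452.42 + duty 7104.24 = 12371.68
Landed cost = invoice 343570.51 + 12371.68 = 355942.19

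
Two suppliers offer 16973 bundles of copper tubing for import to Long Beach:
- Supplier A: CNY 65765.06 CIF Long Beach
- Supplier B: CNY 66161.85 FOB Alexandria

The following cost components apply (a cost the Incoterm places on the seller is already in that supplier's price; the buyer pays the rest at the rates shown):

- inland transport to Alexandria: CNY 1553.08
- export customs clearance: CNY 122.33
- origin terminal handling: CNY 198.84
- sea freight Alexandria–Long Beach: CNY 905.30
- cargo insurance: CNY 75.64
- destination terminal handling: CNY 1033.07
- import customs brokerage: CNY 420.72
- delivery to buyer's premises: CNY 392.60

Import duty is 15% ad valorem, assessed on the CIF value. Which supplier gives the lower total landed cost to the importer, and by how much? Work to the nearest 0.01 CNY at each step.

Supplier A is cheaper by CNY 1584.39

Supplier A (CIF):
The CIF price already equals the CIF value: 65765.06
Import duty = 65765.06 × 15% = 9864.76
Buyer bears (A): 1033.07 + 420.72 + 392.60 = 1846.39
Landed cost (A) = invoice 65765.06 + 1846.39 + duty 9864.76 = 77476.21
Supplier B (FOB):
CIF value = FOB price + freight + insurance = 66161.85 + 905.30 + 75.64 = 67142.79
Import duty = 67142.79 × 15% = 10071.42
Buyer bears (B): 905.30 + 75.64 + 1033.07 + 420.72 + 392.60 = 2827.33
Landed cost (B) = invoice 66161.85 + 2827.33 + duty 10071.42 = 79060.60
Difference = |77476.21 − 79060.60| = 1584.39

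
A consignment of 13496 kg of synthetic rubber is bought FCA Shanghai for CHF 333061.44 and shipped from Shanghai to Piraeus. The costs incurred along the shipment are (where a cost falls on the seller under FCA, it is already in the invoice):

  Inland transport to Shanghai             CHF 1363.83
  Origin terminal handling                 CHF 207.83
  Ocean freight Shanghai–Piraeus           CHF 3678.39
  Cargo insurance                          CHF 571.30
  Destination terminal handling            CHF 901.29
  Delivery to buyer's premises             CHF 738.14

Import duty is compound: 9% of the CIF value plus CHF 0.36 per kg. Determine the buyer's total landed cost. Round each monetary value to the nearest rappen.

Total landed cost: CHF 374393.66

FCA: the seller delivers export-cleared goods to the carrier; the buyer bears costs from that point.
Already in the invoice (seller's account under FCA): inland to port — exclude.
CIF value = FCA price + origin terminal + freight + insurance = 333061.44 + 207.83 + 3678.39 + 571.30 = 337518.96
Ad valorem component: 337518.96 × 9% = 30376.71
Specific component: 13496 × 0.36 = 4858.56
Import duty = 30376.71 + 4858.56 = 35235.27
Buyer bears: origin terminal 207.83 + freight 3678.39 + insurance 571.30 + destination terminal 901.29 + delivery 738.14 + duty 35235.27 = 41332.22
Landed cost = invoice 333061.44 + 41332.22 = 374393.66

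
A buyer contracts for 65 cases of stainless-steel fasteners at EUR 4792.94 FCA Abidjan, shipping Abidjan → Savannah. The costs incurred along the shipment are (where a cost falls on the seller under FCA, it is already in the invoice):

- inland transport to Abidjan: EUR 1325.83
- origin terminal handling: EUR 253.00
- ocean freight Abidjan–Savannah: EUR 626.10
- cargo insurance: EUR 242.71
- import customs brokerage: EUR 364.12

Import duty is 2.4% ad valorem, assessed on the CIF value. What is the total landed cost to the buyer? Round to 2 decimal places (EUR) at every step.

Total landed cost: EUR 6420.82

FCA: the seller delivers export-cleared goods to the carrier; the buyer bears costs from that point.
Already in the invoice (seller's account under FCA): inland to port — exclude.
CIF value = FCA price + origin terminal + freight + insurance = 4792.94 + 253.00 + 626.10 + 242.71 = 5914.75
Import duty = 5914.75 × 2.4% = 141.95
Buyer bears: origin terminal 253.00 + freight 626.10 + insurance 242.71 + brokerage 364.12 + duty 141.95 = 1627.88
Landed cost = invoice 4792.94 + 1627.88 = 6420.82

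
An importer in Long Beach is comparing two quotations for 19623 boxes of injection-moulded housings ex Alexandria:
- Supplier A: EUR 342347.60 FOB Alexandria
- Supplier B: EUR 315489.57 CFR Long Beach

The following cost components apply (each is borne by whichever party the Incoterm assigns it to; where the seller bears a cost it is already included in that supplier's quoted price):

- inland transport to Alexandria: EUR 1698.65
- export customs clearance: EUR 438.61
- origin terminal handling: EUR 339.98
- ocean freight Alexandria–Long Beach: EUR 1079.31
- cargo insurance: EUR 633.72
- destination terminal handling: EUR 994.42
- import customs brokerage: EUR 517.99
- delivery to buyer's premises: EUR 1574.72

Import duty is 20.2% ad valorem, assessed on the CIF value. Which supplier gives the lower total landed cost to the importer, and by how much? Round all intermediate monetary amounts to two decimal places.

Supplier B is cheaper by EUR 33580.69

Supplier A (FOB):
CIF value = FOB price + freight + insurance = 342347.60 + 1079.31 + 633.72 = 344060.63
Import duty = 344060.63 × 20.2% = 69500.25
Buyer bears (A): 1079.31 + 633.72 + 994.42 + 517.99 + 1574.72 = 4800.16
Landed cost (A) = invoice 342347.60 + 4800.16 + duty 69500.25 = 416648.01
Supplier B (CFR):
CIF value = CFR price + insurance = 315489.57 + 633.72 = 316123.29
Import duty = 316123.29 × 20.2% = 63856.90
Buyer bears (B): 633.72 + 994.42 + 517.99 + 1574.72 = 3720.85
Landed cost (B) = invoice 315489.57 + 3720.85 + duty 63856.90 = 383067.32
Difference = |416648.01 − 383067.32| = 33580.69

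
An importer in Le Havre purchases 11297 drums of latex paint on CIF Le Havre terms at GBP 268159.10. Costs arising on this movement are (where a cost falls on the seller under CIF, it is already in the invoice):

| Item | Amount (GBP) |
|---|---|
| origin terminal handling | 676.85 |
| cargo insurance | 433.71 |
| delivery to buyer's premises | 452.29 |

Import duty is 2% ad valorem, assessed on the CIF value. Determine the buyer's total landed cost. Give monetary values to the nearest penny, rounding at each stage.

CIF: the seller pays costs through ocean freight and marine insurance to the destination port.
Already in the invoice (seller's account under CIF): origin terminal, insurance — exclude.
The CIF price already equals the CIF value: 268159.10
Import duty = 268159.10 × 2% = 5363.18
Buyer bears: delivery 452.29 + duty 5363.18 = 5815.47
Landed cost = invoice 268159.10 + 5815.47 = 273974.57

Total landed cost: GBP 273974.57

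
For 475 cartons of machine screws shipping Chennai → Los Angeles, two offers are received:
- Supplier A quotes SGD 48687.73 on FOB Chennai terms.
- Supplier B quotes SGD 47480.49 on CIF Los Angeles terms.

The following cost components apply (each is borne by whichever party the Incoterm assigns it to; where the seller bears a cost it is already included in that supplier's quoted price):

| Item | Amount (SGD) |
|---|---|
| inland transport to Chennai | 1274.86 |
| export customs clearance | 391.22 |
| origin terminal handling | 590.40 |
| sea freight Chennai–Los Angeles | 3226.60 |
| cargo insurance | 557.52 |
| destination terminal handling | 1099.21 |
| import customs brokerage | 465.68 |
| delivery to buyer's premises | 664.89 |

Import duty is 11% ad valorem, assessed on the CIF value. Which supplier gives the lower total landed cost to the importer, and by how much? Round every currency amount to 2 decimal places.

Supplier A (FOB):
CIF value = FOB price + freight + insurance = 48687.73 + 3226.60 + 557.52 = 52471.85
Import duty = 52471.85 × 11% = 5771.90
Buyer bears (A): 3226.60 + 557.52 + 1099.21 + 465.68 + 664.89 = 6013.90
Landed cost (A) = invoice 48687.73 + 6013.90 + duty 5771.90 = 60473.53
Supplier B (CIF):
The CIF price already equals the CIF value: 47480.49
Import duty = 47480.49 × 11% = 5222.85
Buyer bears (B): 1099.21 + 465.68 + 664.89 = 2229.78
Landed cost (B) = invoice 47480.49 + 2229.78 + duty 5222.85 = 54933.12
Difference = |60473.53 − 54933.12| = 5540.41

Supplier B is cheaper by SGD 5540.41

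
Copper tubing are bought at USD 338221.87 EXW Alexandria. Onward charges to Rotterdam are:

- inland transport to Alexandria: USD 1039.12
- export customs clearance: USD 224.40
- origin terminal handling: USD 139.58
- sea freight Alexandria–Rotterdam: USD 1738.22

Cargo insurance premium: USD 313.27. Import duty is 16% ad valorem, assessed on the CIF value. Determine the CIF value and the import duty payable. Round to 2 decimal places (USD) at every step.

CIF = EXW price + pre-shipment costs + freight + insurance
CIF = 338221.87 + 1039.12 + 224.40 + 139.58 + 1738.22 + 313.27 = 341676.46
Import duty = 341676.46 × 16% = 54668.23

CIF value: USD 341676.46; import duty: USD 54668.23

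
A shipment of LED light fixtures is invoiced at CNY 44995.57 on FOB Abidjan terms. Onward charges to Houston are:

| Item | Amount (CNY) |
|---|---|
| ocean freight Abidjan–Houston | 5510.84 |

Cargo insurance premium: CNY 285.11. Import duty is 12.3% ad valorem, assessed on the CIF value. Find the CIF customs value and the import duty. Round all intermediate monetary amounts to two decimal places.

CIF = FOB price + freight + insurance
CIF = 44995.57 + 5510.84 + 285.11 = 50791.52
Import duty = 50791.52 × 12.3% = 6247.36

CIF value: CNY 50791.52; import duty: CNY 6247.36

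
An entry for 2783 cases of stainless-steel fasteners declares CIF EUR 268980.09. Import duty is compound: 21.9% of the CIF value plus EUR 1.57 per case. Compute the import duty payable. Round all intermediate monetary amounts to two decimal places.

Import duty: EUR 63275.95

Ad valorem component: 268980.09 × 21.9% = 58906.64
Specific component: 2783 × 1.57 = 4369.31
Import duty = 58906.64 + 4369.31 = 63275.95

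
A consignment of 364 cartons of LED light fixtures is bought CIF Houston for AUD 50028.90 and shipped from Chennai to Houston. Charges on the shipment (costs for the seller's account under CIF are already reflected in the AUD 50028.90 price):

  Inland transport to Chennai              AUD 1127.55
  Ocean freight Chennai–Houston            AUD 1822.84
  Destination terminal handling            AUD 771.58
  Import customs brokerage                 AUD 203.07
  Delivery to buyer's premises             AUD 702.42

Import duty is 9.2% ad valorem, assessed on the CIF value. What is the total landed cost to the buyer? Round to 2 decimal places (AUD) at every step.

Total landed cost: AUD 56308.63

CIF: the seller pays costs through ocean freight and marine insurance to the destination port.
Already in the invoice (seller's account under CIF): inland to port, freight — exclude.
The CIF price already equals the CIF value: 50028.90
Import duty = 50028.90 × 9.2% = 4602.66
Buyer bears: destination terminal 771.58 + brokerage 203.07 + delivery 702.42 + duty 4602.66 = 6279.73
Landed cost = invoice 50028.90 + 6279.73 = 56308.63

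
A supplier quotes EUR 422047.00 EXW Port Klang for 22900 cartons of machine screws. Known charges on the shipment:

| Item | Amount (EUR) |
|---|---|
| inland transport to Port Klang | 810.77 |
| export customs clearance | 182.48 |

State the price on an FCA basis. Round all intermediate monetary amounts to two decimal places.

From EXW to FCA, the seller additionally bears: inland to port, export clearance.
FCA price = 422047.00 + 810.77 + 182.48 = 423040.25

FCA price: EUR 423040.25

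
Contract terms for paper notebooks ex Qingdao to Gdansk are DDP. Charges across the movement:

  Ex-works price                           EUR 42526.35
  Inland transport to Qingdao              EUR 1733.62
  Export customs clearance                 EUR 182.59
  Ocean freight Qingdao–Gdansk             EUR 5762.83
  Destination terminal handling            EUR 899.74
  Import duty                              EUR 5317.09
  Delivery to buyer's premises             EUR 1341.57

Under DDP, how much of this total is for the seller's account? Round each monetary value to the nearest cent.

Seller's account: EUR 57763.79

DDP: the seller bears all costs including import duty.
Seller's account: goods 42526.35 + inland to port 1733.62 + export clearance 182.59 + freight 5762.83 + destination terminal 899.74 + duty 5317.09 + delivery 1341.57 = 57763.79
Buyer's account: 0.00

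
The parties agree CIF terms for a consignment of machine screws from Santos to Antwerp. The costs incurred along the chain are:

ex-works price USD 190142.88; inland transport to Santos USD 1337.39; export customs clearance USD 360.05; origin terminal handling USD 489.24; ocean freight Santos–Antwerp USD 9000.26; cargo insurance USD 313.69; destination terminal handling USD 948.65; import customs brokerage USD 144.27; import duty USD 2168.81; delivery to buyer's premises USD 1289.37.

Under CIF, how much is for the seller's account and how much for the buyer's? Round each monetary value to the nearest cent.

CIF: the seller pays costs through ocean freight and marine insurance to the destination port.
Seller's account: goods 190142.88 + inland to port 1337.39 + export clearance 360.05 + origin terminal 489.24 + freight 9000.26 + insurance 313.69 = 201643.51
Buyer's account: destination terminal 948.65 + brokerage 144.27 + duty 2168.81 + delivery 1289.37 = 4551.10

Seller: USD 201643.51; buyer: USD 4551.10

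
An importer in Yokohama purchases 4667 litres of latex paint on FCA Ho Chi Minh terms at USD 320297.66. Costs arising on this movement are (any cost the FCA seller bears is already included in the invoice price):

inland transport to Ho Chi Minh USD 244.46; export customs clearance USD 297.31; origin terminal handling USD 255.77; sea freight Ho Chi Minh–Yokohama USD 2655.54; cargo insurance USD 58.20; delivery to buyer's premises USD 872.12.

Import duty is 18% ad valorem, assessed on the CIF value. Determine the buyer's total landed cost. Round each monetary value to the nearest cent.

FCA: the seller delivers export-cleared goods to the carrier; the buyer bears costs from that point.
Already in the invoice (seller's account under FCA): inland to port, export clearance — exclude.
CIF value = FCA price + origin terminal + freight + insurance = 320297.66 + 255.77 + 2655.54 + 58.20 = 323267.17
Import duty = 323267.17 × 18% = 58188.09
Buyer bears: origin terminal 255.77 + freight 2655.54 + insurance 58.20 + delivery 872.12 + duty 58188.09 = 62029.72
Landed cost = invoice 320297.66 + 62029.72 = 382327.38

Total landed cost: USD 382327.38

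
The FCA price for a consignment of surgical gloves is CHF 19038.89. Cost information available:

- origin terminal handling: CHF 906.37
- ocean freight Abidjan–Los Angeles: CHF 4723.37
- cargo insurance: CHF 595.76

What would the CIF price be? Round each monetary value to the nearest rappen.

CIF price: CHF 25264.39

From FCA to CIF, the seller additionally bears: origin terminal, freight, insurance.
CIF price = 19038.89 + 906.37 + 4723.37 + 595.76 = 25264.39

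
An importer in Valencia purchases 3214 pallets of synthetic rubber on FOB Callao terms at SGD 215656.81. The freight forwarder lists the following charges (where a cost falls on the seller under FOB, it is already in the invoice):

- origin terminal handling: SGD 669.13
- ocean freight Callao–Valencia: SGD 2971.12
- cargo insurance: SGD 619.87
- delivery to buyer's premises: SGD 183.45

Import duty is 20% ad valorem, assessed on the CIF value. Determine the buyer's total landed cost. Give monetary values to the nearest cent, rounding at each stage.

FOB: the seller bears costs until goods are on board at the origin port; the buyer bears freight, insurance and all costs thereafter.
Already in the invoice (seller's account under FOB): origin terminal — exclude.
CIF value = FOB price + freight + insurance = 215656.81 + 2971.12 + 619.87 = 219247.80
Import duty = 219247.80 × 20% = 43849.56
Buyer bears: freight 2971.12 + insurance 619.87 + delivery 183.45 + duty 43849.56 = 47624.00
Landed cost = invoice 215656.81 + 47624.00 = 263280.81

Total landed cost: SGD 263280.81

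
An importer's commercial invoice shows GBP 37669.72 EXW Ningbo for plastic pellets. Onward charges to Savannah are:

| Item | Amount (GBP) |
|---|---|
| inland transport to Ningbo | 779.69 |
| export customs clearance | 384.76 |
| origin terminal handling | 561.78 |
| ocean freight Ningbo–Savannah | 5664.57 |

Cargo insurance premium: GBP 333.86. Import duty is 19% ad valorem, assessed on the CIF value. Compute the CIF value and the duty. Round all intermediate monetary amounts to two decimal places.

CIF = EXW price + pre-shipment costs + freight + insurance
CIF = 37669.72 + 779.69 + 384.76 + 561.78 + 5664.57 + 333.86 = 45394.38
Import duty = 45394.38 × 19% = 8624.93

CIF value: GBP 45394.38; import duty: GBP 8624.93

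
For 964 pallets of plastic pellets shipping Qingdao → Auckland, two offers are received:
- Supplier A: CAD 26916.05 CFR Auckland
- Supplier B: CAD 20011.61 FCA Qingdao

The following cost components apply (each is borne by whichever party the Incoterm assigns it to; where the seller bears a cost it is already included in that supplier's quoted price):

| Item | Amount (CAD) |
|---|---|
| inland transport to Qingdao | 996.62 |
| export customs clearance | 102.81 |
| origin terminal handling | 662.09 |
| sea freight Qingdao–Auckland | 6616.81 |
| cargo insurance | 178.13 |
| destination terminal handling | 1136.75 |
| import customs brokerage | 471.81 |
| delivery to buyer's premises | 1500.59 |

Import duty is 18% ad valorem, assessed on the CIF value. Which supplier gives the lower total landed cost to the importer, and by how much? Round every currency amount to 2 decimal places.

Supplier A (CFR):
CIF value = CFR price + insurance = 26916.05 + 178.13 = 27094.18
Import duty = 27094.18 × 18% = 4876.95
Buyer bears (A): 178.13 + 1136.75 + 471.81 + 1500.59 = 3287.28
Landed cost (A) = invoice 26916.05 + 3287.28 + duty 4876.95 = 35080.28
Supplier B (FCA):
CIF value = FCA price + origin terminal + freight + insurance = 20011.61 + 662.09 + 6616.81 + 178.13 = 27468.64
Import duty = 27468.64 × 18% = 4944.36
Buyer bears (B): 662.09 + 6616.81 + 178.13 + 1136.75 + 471.81 + 1500.59 = 10566.18
Landed cost (B) = invoice 20011.61 + 10566.18 + duty 4944.36 = 35522.15
Difference = |35080.28 − 35522.15| = 441.87

Supplier A is cheaper by CAD 441.87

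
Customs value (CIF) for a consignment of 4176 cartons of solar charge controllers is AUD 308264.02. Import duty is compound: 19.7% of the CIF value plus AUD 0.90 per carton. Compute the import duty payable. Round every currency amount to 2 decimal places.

Ad valorem component: 308264.02 × 19.7% = 60728.01
Specific component: 4176 × 0.90 = 3758.40
Import duty = 60728.01 + 3758.40 = 64486.41

Import duty: AUD 64486.41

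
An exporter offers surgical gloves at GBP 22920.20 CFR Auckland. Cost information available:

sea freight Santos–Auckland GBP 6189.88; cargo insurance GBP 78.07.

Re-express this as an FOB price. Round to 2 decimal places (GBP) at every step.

Not relevant to the conversion: insurance — on the buyer under both terms; not part of either seller's price.
From CFR to FOB, the seller no longer bears: freight.
FOB price = 22920.20 − 6189.88 = 16730.32

FOB price: GBP 16730.32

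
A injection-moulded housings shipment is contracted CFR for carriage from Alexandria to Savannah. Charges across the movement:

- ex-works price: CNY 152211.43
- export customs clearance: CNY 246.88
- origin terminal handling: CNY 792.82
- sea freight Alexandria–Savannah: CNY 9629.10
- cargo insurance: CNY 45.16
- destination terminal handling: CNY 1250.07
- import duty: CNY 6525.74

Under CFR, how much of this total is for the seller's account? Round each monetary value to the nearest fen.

Seller's account: CNY 162880.23

CFR: the seller pays costs through ocean freight to the destination port, but not insurance.
Seller's account: goods 152211.43 + export clearance 246.88 + origin terminal 792.82 + freight 9629.10 = 162880.23
Buyer's account: insurance 45.16 + destination terminal 1250.07 + duty 6525.74 = 7820.97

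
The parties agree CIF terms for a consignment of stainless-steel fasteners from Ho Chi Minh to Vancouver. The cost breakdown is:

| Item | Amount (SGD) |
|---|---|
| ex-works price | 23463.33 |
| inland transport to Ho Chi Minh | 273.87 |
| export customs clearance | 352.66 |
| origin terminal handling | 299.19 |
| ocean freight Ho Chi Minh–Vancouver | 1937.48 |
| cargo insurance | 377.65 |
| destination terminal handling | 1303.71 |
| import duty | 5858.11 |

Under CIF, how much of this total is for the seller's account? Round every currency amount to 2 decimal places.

Seller's account: SGD 26704.18

CIF: the seller pays costs through ocean freight and marine insurance to the destination port.
Seller's account: goods 23463.33 + inland to port 273.87 + export clearance 352.66 + origin terminal 299.19 + freight 1937.48 + insurance 377.65 = 26704.18
Buyer's account: destination terminal 1303.71 + duty 5858.11 = 7161.82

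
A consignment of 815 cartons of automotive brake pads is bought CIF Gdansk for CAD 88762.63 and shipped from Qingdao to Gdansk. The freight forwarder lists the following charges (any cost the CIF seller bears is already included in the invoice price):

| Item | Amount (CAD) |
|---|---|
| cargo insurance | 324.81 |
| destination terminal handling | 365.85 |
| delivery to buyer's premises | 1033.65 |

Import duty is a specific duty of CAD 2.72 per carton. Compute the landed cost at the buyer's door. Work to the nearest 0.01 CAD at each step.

CIF: the seller pays costs through ocean freight and marine insurance to the destination port.
Already in the invoice (seller's account under CIF): insurance — exclude.
The CIF price already equals the CIF value: 88762.63
Import duty = 815 × 2.72 = 2216.80
Buyer bears: destination terminal 365.85 + delivery 1033.65 + duty 2216.80 = 3616.30
Landed cost = invoice 88762.63 + 3616.30 = 92378.93

Total landed cost: CAD 92378.93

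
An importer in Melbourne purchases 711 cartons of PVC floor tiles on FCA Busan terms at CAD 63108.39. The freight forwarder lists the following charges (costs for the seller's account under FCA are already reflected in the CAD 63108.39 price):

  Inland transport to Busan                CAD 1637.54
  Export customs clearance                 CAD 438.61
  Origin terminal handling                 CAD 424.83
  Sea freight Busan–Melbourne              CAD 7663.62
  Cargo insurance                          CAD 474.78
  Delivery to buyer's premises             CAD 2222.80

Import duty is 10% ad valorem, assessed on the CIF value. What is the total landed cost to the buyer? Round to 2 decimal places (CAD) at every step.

Total landed cost: CAD 81061.58

FCA: the seller delivers export-cleared goods to the carrier; the buyer bears costs from that point.
Already in the invoice (seller's account under FCA): inland to port, export clearance — exclude.
CIF value = FCA price + origin terminal + freight + insurance = 63108.39 + 424.83 + 7663.62 + 474.78 = 71671.62
Import duty = 71671.62 × 10% = 7167.16
Buyer bears: origin terminal 424.83 + freight 7663.62 + insurance 474.78 + delivery 2222.80 + duty 7167.16 = 17953.19
Landed cost = invoice 63108.39 + 17953.19 = 81061.58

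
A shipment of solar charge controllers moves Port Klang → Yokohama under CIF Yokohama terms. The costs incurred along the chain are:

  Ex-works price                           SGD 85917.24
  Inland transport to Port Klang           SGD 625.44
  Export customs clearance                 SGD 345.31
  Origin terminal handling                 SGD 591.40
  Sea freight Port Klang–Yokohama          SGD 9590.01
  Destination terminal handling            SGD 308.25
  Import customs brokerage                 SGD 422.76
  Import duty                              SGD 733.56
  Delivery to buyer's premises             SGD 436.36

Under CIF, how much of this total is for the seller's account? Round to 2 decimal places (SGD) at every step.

CIF: the seller pays costs through ocean freight and marine insurance to the destination port.
Seller's account: goods 85917.24 + inland to port 625.44 + export clearance 345.31 + origin terminal 591.40 + freight 9590.01 = 97069.40
Buyer's account: destination terminal 308.25 + brokerage 422.76 + duty 733.56 + delivery 436.36 = 1900.93

Seller's account: SGD 97069.40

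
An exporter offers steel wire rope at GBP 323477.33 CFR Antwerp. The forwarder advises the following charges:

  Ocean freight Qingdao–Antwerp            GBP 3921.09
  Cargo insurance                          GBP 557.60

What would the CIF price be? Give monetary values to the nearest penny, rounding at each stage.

Not relevant to the conversion: freight — on the seller under both CFR and CIF; already in the CFR price and stays in the CIF price.
From CFR to CIF, the seller additionally bears: insurance.
CIF price = 323477.33 + 557.60 = 324034.93

CIF price: GBP 324034.93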